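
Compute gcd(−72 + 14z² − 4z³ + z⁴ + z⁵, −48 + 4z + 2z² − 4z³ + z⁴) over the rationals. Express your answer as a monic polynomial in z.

12 + 2z + z³

By polynomial division,
  z⁵ + z⁴ − 4z³ + 14z² − 72 = (z + 5)(z⁴ − 4z³ + 2z² + 4z − 48) + (14z³ + 28z + 168)
  z⁴ − 4z³ + 2z² + 4z − 48 = ((1/14)z − 2/7)(14z³ + 28z + 168) + (0)
Last nonzero remainder: 14z³ + 28z + 168. Dividing through by 14 gives the monic gcd z³ + 2z + 12.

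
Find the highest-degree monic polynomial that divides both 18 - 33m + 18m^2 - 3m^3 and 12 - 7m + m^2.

-3 + m

Repeated division with remainder:
  -3m^3 + 18m^2 - 33m + 18 = (-3m - 3)(m^2 - 7m + 12) + (-18m + 54)
  m^2 - 7m + 12 = (-(1/18)m + 2/9)(-18m + 54) + (0)
Last nonzero remainder: -18m + 54. Dividing through by -18 gives the monic gcd m - 3.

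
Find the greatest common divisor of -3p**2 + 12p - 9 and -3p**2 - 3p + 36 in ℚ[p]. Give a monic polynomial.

p - 3

Euclidean algorithm in ℚ[p]:
  -3p**2 + 12p - 9 = (-3p**2 - 3p + 36) + (15p - 45)
  -3p**2 - 3p + 36 = (-(1/5)p - 4/5)(15p - 45) + (0)
Last nonzero remainder: 15p - 45. Dividing through by 15 gives the monic gcd p - 3.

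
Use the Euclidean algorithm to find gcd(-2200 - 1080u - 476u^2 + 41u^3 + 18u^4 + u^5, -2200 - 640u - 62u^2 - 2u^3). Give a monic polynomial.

By polynomial division,
  u^5 + 18u^4 + 41u^3 - 476u^2 - 1080u - 2200 = (-(1/2)u^2 + (13/2)u - 62)(-2u^3 - 62u^2 - 640u - 2200) + (-1260u^2 - 26460u - 138600)
  -2u^3 - 62u^2 - 640u - 2200 = ((1/630)u + 1/63)(-1260u^2 - 26460u - 138600) + (0)
Last nonzero remainder: -1260u^2 - 26460u - 138600. Dividing through by -1260 gives the monic gcd u^2 + 21u + 110.

110 + 21u + u^2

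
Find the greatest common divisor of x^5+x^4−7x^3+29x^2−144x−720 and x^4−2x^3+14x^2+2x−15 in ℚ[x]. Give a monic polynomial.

Euclidean algorithm in ℚ[x]:
  x^5+x^4−7x^3+29x^2−144x−720 = (x+3)(x^4−2x^3+14x^2+2x−15) + (−15x^3−15x^2−135x−675)
  x^4−2x^3+14x^2+2x−15 = (−(1/15)x+1/5)(−15x^3−15x^2−135x−675) + (8x^2−16x+120)
  −15x^3−15x^2−135x−675 = (−(15/8)x−45/8)(8x^2−16x+120) + (0)
Last nonzero remainder: 8x^2−16x+120. Dividing through by 8 gives the monic gcd x^2−2x+15.

x^2−2x+15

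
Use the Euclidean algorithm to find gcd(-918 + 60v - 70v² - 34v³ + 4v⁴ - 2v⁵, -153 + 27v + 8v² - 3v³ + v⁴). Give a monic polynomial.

By polynomial division,
  -2v⁵ + 4v⁴ - 34v³ - 70v² + 60v - 918 = (-2v - 2)(v⁴ - 3v³ + 8v² + 27v - 153) + (-24v³ - 192v - 1224)
  v⁴ - 3v³ + 8v² + 27v - 153 = (-(1/24)v + 1/8)(-24v³ - 192v - 1224) + (0)
Last nonzero remainder: -24v³ - 192v - 1224. Dividing through by -24 gives the monic gcd v³ + 8v + 51.

51 + 8v + v³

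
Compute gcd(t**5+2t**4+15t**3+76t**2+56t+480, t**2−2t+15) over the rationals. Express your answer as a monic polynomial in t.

t**2−2t+15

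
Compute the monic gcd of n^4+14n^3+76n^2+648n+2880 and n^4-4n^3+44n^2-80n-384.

Euclidean algorithm in ℚ[n]:
  n^4+14n^3+76n^2+648n+2880 = (n^4-4n^3+44n^2-80n-384) + (18n^3+32n^2+728n+3264)
  n^4-4n^3+44n^2-80n-384 = ((1/18)n-26/81)(18n^3+32n^2+728n+3264) + ((1120/81)n^2-(2240/81)n+17920/27)
  18n^3+32n^2+728n+3264 = ((729/560)n+1377/280)((1120/81)n^2-(2240/81)n+17920/27) + (0)
Last nonzero remainder: (1120/81)n^2-(2240/81)n+17920/27. Dividing through by 1120/81 gives the monic gcd n^2-2n+48.

n^2-2n+48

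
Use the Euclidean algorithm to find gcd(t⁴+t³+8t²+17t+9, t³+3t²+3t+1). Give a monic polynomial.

By polynomial division,
  t⁴+t³+8t²+17t+9 = (t-2)(t³+3t²+3t+1) + (11t²+22t+11)
  t³+3t²+3t+1 = ((1/11)t+1/11)(11t²+22t+11) + (0)
Last nonzero remainder: 11t²+22t+11. Dividing through by 11 gives the monic gcd t²+2t+1.

t²+2t+1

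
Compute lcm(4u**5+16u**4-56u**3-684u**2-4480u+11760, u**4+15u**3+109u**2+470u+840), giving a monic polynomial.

Apply the Euclidean algorithm:
  4u**5+16u**4-56u**3-684u**2-4480u+11760 = (4u-44)(u**4+15u**3+109u**2+470u+840) + (168u**3+2232u**2+12840u+48720)
  u**4+15u**3+109u**2+470u+840 = ((1/168)u+1/98)(168u**3+2232u**2+12840u+48720) + ((480/49)u**2+(2400/49)u+2400/7)
  168u**3+2232u**2+12840u+48720 = ((343/20)u+1421/10)((480/49)u**2+(2400/49)u+2400/7) + (0)
Last nonzero remainder: (480/49)u**2+(2400/49)u+2400/7. Dividing through by 480/49 gives the monic gcd u**2+5u+35.
Then lcm(f, g) = f·g / gcd(f, g); expanding and making the result monic gives the answer.

u**7+14u**6+50u**5-215u**4-3166u**3-12364u**2+2520u+70560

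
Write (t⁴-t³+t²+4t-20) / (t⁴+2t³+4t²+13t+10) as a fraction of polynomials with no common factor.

Repeated division with remainder:
  t⁴-t³+t²+4t-20 = (t⁴+2t³+4t²+13t+10) + (-3t³-3t²-9t-30)
  t⁴+2t³+4t²+13t+10 = (-(1/3)t-1/3)(-3t³-3t²-9t-30) + (0)
Last nonzero remainder: -3t³-3t²-9t-30. Dividing through by -3 gives the monic gcd t³+t²+3t+10.
Cancel t³+t²+3t+10 from numerator and denominator to get the reduced form.

(t-2)/(t+1)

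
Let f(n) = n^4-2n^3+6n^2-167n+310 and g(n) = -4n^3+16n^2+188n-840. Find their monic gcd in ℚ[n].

n-5

Repeated division with remainder:
  n^4-2n^3+6n^2-167n+310 = (-(1/4)n-1/2)(-4n^3+16n^2+188n-840) + (61n^2-283n-110)
  -4n^3+16n^2+188n-840 = (-(4/61)n-156/3721)(61n^2-283n-110) + ((628560/3721)n-3142800/3721)
  61n^2-283n-110 = ((226981/628560)n+40931/314280)((628560/3721)n-3142800/3721) + (0)
Last nonzero remainder: (628560/3721)n-3142800/3721. Dividing through by 628560/3721 gives the monic gcd n-5.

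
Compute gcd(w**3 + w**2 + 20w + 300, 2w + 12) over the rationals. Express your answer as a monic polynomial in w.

Repeated division with remainder:
  w**3 + w**2 + 20w + 300 = ((1/2)w**2 - (5/2)w + 25)(2w + 12) + (0)
Last nonzero remainder: 2w + 12. Dividing through by 2 gives the monic gcd w + 6.

w + 6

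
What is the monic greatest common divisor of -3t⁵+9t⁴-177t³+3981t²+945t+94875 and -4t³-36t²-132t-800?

Apply the Euclidean algorithm:
  -3t⁵+9t⁴-177t³+3981t²+945t+94875 = ((3/4)t²-9t+201/2)(-4t³-36t²-132t-800) + (7011t²+7011t+175275)
  -4t³-36t²-132t-800 = (-(4/7011)t-32/7011)(7011t²+7011t+175275) + (0)
Last nonzero remainder: 7011t²+7011t+175275. Dividing through by 7011 gives the monic gcd t²+t+25.

t²+t+25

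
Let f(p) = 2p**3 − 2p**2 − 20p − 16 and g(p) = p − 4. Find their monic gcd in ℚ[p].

By polynomial division,
  2p**3 − 2p**2 − 20p − 16 = (2p**2 + 6p + 4)(p − 4) + (0)
The last nonzero remainder p − 4 is already monic.

p − 4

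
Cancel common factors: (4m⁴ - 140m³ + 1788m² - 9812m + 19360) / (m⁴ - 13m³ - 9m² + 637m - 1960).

Repeated division with remainder:
  4m⁴ - 140m³ + 1788m² - 9812m + 19360 = (4)(m⁴ - 13m³ - 9m² + 637m - 1960) + (-88m³ + 1824m² - 12360m + 27200)
  m⁴ - 13m³ - 9m² + 637m - 1960 = (-(1/88)m - 85/968)(-88m³ + 1824m² - 12360m + 27200) + ((1296/121)m² - (16848/121)m + 51840/121)
  -88m³ + 1824m² - 12360m + 27200 = (-(1331/162)m + 10285/162)((1296/121)m² - (16848/121)m + 51840/121) + (0)
Last nonzero remainder: (1296/121)m² - (16848/121)m + 51840/121. Dividing through by 1296/121 gives the monic gcd m² - 13m + 40.
Cancel m² - 13m + 40 from numerator and denominator to get the reduced form.

(4m² - 88m + 484)/(m² - 49)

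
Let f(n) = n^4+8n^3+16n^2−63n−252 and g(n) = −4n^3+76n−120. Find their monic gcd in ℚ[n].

n−3

Apply the Euclidean algorithm:
  n^4+8n^3+16n^2−63n−252 = (−(1/4)n−2)(−4n^3+76n−120) + (35n^2+59n−492)
  −4n^3+76n−120 = (−(4/35)n+236/1225)(35n^2+59n−492) + ((10296/1225)n−30888/1225)
  35n^2+59n−492 = ((42875/10296)n+50225/2574)((10296/1225)n−30888/1225) + (0)
Last nonzero remainder: (10296/1225)n−30888/1225. Dividing through by 10296/1225 gives the monic gcd n−3.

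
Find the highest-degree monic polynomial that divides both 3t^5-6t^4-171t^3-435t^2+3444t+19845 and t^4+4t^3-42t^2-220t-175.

By polynomial division,
  3t^5-6t^4-171t^3-435t^2+3444t+19845 = (3t-18)(t^4+4t^3-42t^2-220t-175) + (27t^3-531t^2+9t+16695)
  t^4+4t^3-42t^2-220t-175 = ((1/27)t+71/81)(27t^3-531t^2+9t+16695) + ((3808/9)t^2-(7616/9)t-133280/9)
  27t^3-531t^2+9t+16695 = ((243/3808)t-4293/3808)((3808/9)t^2-(7616/9)t-133280/9) + (0)
Last nonzero remainder: (3808/9)t^2-(7616/9)t-133280/9. Dividing through by 3808/9 gives the monic gcd t^2-2t-35.

t^2-2t-35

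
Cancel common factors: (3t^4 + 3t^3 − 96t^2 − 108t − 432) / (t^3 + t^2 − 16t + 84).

(3t^3 − 15t^2 − 6t − 72)/(t^2 − 5t + 14)

Apply the Euclidean algorithm:
  3t^4 + 3t^3 − 96t^2 − 108t − 432 = (3t)(t^3 + t^2 − 16t + 84) + (−48t^2 − 360t − 432)
  t^3 + t^2 − 16t + 84 = (−(1/48)t + 13/96)(−48t^2 − 360t − 432) + ((95/4)t + 285/2)
  −48t^2 − 360t − 432 = (−(192/95)t − 288/95)((95/4)t + 285/2) + (0)
Last nonzero remainder: (95/4)t + 285/2. Dividing through by 95/4 gives the monic gcd t + 6.
Cancel t + 6 from numerator and denominator to get the reduced form.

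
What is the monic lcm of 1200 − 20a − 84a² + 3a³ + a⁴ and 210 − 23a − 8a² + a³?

Euclidean algorithm in ℚ[a]:
  a⁴ + 3a³ − 84a² − 20a + 1200 = (a + 11)(a³ − 8a² − 23a + 210) + (27a² + 23a − 1110)
  a³ − 8a² − 23a + 210 = ((1/27)a − 239/729)(27a² + 23a − 1110) + ((18700/729)a − 37400/243)
  27a² + 23a − 1110 = ((19683/18700)a + 26973/3740)((18700/729)a − 37400/243) + (0)
Last nonzero remainder: (18700/729)a − 37400/243. Dividing through by 18700/729 gives the monic gcd a − 6.
Then lcm(f, g) = f·g / gcd(f, g); expanding and making the result monic gives the answer.

−42000 − 1700a + 4180a² + 43a³ − 125a⁴ + a⁵ + a⁶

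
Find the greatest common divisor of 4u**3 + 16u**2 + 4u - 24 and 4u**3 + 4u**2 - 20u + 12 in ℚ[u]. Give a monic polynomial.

u**2 + 2u - 3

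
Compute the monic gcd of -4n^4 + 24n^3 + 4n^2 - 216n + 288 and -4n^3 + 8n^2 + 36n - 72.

n^3 - 2n^2 - 9n + 18

Euclidean algorithm in ℚ[n]:
  -4n^4 + 24n^3 + 4n^2 - 216n + 288 = (n - 4)(-4n^3 + 8n^2 + 36n - 72) + (0)
Last nonzero remainder: -4n^3 + 8n^2 + 36n - 72. Dividing through by -4 gives the monic gcd n^3 - 2n^2 - 9n + 18.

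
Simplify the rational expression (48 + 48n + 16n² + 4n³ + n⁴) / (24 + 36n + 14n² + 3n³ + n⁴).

(2 + n)/(1 + n)

Apply the Euclidean algorithm:
  n⁴ + 4n³ + 16n² + 48n + 48 = (n⁴ + 3n³ + 14n² + 36n + 24) + (n³ + 2n² + 12n + 24)
  n⁴ + 3n³ + 14n² + 36n + 24 = (n + 1)(n³ + 2n² + 12n + 24) + (0)
The last nonzero remainder n³ + 2n² + 12n + 24 is already monic.
Cancel n³ + 2n² + 12n + 24 from numerator and denominator to get the reduced form.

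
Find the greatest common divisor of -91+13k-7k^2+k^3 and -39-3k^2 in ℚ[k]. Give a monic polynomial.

13+k^2

Apply the Euclidean algorithm:
  k^3-7k^2+13k-91 = (-(1/3)k+7/3)(-3k^2-39) + (0)
Last nonzero remainder: -3k^2-39. Dividing through by -3 gives the monic gcd k^2+13.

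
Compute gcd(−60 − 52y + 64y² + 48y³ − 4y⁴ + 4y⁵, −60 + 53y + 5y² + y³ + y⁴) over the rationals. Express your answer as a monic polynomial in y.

−15 + 17y − 3y² + y³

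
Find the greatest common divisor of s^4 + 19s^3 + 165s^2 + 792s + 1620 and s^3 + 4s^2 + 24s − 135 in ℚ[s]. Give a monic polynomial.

s^2 + 7s + 45

Euclidean algorithm in ℚ[s]:
  s^4 + 19s^3 + 165s^2 + 792s + 1620 = (s + 15)(s^3 + 4s^2 + 24s − 135) + (81s^2 + 567s + 3645)
  s^3 + 4s^2 + 24s − 135 = ((1/81)s − 1/27)(81s^2 + 567s + 3645) + (0)
Last nonzero remainder: 81s^2 + 567s + 3645. Dividing through by 81 gives the monic gcd s^2 + 7s + 45.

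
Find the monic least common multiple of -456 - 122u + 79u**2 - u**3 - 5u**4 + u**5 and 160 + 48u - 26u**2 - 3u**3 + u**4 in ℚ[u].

Repeated division with remainder:
  u**5 - 5u**4 - u**3 + 79u**2 - 122u - 456 = (u - 2)(u**4 - 3u**3 - 26u**2 + 48u + 160) + (19u**3 - 21u**2 - 186u - 136)
  u**4 - 3u**3 - 26u**2 + 48u + 160 = ((1/19)u - 36/361)(19u**3 - 21u**2 - 186u - 136) + (-(6608/361)u**2 + (13216/361)u + 52864/361)
  19u**3 - 21u**2 - 186u - 136 = (-(6859/6608)u - 6137/6608)(-(6608/361)u**2 + (13216/361)u + 52864/361) + (0)
Last nonzero remainder: -(6608/361)u**2 + (13216/361)u + 52864/361. Dividing through by -6608/361 gives the monic gcd u**2 - 2u - 8.
Then lcm(f, g) = f·g / gcd(f, g); expanding and making the result monic gives the answer.

9120 + 2896u - 1914u**2 - 181u**3 + 180u**4 - 16u**5 - 6u**6 + u**7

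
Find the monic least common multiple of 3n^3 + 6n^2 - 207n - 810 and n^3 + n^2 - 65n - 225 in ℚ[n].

Repeated division with remainder:
  3n^3 + 6n^2 - 207n - 810 = (3)(n^3 + n^2 - 65n - 225) + (3n^2 - 12n - 135)
  n^3 + n^2 - 65n - 225 = ((1/3)n + 5/3)(3n^2 - 12n - 135) + (0)
Last nonzero remainder: 3n^2 - 12n - 135. Dividing through by 3 gives the monic gcd n^2 - 4n - 45.
Then lcm(f, g) = f·g / gcd(f, g); expanding and making the result monic gives the answer.

n^4 + 7n^3 - 59n^2 - 615n - 1350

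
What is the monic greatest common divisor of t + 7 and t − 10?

Repeated division with remainder:
  t + 7 = (t − 10) + (17)
  t − 10 = ((1/17)t − 10/17)(17) + (0)
The last nonzero remainder is the constant 17, so the polynomials are coprime and gcd = 1.

1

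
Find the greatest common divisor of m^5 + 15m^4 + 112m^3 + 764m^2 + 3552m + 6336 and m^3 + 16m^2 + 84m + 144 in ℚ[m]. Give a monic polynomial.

Euclidean algorithm in ℚ[m]:
  m^5 + 15m^4 + 112m^3 + 764m^2 + 3552m + 6336 = (m^2 - m + 44)(m^3 + 16m^2 + 84m + 144) + (0)
The last nonzero remainder m^3 + 16m^2 + 84m + 144 is already monic.

m^3 + 16m^2 + 84m + 144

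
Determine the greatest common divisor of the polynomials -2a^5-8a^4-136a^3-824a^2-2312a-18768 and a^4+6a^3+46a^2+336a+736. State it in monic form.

a^2-2a+46

Repeated division with remainder:
  -2a^5-8a^4-136a^3-824a^2-2312a-18768 = (-2a+4)(a^4+6a^3+46a^2+336a+736) + (-68a^3-336a^2-2184a-21712)
  a^4+6a^3+46a^2+336a+736 = (-(1/68)a-9/578)(-68a^3-336a^2-2184a-21712) + ((2500/289)a^2-(5000/289)a+115000/289)
  -68a^3-336a^2-2184a-21712 = (-(4913/625)a-34102/625)((2500/289)a^2-(5000/289)a+115000/289) + (0)
Last nonzero remainder: (2500/289)a^2-(5000/289)a+115000/289. Dividing through by 2500/289 gives the monic gcd a^2-2a+46.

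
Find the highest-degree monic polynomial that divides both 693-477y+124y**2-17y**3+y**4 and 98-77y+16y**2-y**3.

Repeated division with remainder:
  y**4-17y**3+124y**2-477y+693 = (-y+1)(-y**3+16y**2-77y+98) + (31y**2-302y+595)
  -y**3+16y**2-77y+98 = (-(1/31)y+194/961)(31y**2-302y+595) + ((3036/961)y-21252/961)
  31y**2-302y+595 = ((29791/3036)y-81685/3036)((3036/961)y-21252/961) + (0)
Last nonzero remainder: (3036/961)y-21252/961. Dividing through by 3036/961 gives the monic gcd y-7.

-7+y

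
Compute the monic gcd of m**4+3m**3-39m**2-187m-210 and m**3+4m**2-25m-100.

m+5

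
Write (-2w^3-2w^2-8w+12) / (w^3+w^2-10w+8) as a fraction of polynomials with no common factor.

(-2w^2-4w-12)/(w^2+2w-8)

Apply the Euclidean algorithm:
  -2w^3-2w^2-8w+12 = (-2)(w^3+w^2-10w+8) + (-28w+28)
  w^3+w^2-10w+8 = (-(1/28)w^2-(1/14)w+2/7)(-28w+28) + (0)
Last nonzero remainder: -28w+28. Dividing through by -28 gives the monic gcd w-1.
Cancel w-1 from numerator and denominator to get the reduced form.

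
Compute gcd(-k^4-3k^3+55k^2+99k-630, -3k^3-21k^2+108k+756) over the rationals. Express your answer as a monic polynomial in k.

Repeated division with remainder:
  -k^4-3k^3+55k^2+99k-630 = ((1/3)k-4/3)(-3k^3-21k^2+108k+756) + (-9k^2-9k+378)
  -3k^3-21k^2+108k+756 = ((1/3)k+2)(-9k^2-9k+378) + (0)
Last nonzero remainder: -9k^2-9k+378. Dividing through by -9 gives the monic gcd k^2+k-42.

k^2+k-42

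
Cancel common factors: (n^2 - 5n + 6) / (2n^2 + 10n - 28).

(n - 3)/(2n + 14)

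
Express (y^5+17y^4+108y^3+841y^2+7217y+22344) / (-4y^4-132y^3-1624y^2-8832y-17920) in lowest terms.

(-y^3-2y^2-22y-399)/(4y^2+72y+320)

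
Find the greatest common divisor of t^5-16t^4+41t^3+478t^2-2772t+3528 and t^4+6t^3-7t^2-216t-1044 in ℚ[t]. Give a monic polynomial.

Euclidean algorithm in ℚ[t]:
  t^5-16t^4+41t^3+478t^2-2772t+3528 = (t-22)(t^4+6t^3-7t^2-216t-1044) + (180t^3+540t^2-6480t-19440)
  t^4+6t^3-7t^2-216t-1044 = ((1/180)t+1/60)(180t^3+540t^2-6480t-19440) + (20t^2-720)
  180t^3+540t^2-6480t-19440 = (9t+27)(20t^2-720) + (0)
Last nonzero remainder: 20t^2-720. Dividing through by 20 gives the monic gcd t^2-36.

t^2-36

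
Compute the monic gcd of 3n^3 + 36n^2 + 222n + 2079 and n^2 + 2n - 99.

Euclidean algorithm in ℚ[n]:
  3n^3 + 36n^2 + 222n + 2079 = (3n + 30)(n^2 + 2n - 99) + (459n + 5049)
  n^2 + 2n - 99 = ((1/459)n - 1/51)(459n + 5049) + (0)
Last nonzero remainder: 459n + 5049. Dividing through by 459 gives the monic gcd n + 11.

n + 11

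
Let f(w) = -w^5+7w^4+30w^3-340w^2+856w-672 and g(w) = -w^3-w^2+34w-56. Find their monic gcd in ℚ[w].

By polynomial division,
  -w^5+7w^4+30w^3-340w^2+856w-672 = (w^2-8w+12)(-w^3-w^2+34w-56) + (0)
Last nonzero remainder: -w^3-w^2+34w-56. Dividing through by -1 gives the monic gcd w^3+w^2-34w+56.

w^3+w^2-34w+56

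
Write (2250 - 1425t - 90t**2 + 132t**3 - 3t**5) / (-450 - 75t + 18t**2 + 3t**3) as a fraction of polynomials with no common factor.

(-30 + 19t - t**3)/(6 + t)

Apply the Euclidean algorithm:
  -3t**5 + 132t**3 - 90t**2 - 1425t + 2250 = (-t**2 + 6t - 17)(3t**3 + 18t**2 - 75t - 450) + (216t**2 - 5400)
  3t**3 + 18t**2 - 75t - 450 = ((1/72)t + 1/12)(216t**2 - 5400) + (0)
Last nonzero remainder: 216t**2 - 5400. Dividing through by 216 gives the monic gcd t**2 - 25.
Cancel t**2 - 25 from numerator and denominator to get the reduced form.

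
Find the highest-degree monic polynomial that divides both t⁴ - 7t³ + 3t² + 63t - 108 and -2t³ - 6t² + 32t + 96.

Repeated division with remainder:
  t⁴ - 7t³ + 3t² + 63t - 108 = (-(1/2)t + 5)(-2t³ - 6t² + 32t + 96) + (49t² - 49t - 588)
  -2t³ - 6t² + 32t + 96 = (-(2/49)t - 8/49)(49t² - 49t - 588) + (0)
Last nonzero remainder: 49t² - 49t - 588. Dividing through by 49 gives the monic gcd t² - t - 12.

t² - t - 12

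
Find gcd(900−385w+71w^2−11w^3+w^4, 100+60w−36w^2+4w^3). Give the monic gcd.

25−10w+w^2

Apply the Euclidean algorithm:
  w^4−11w^3+71w^2−385w+900 = ((1/4)w−1/2)(4w^3−36w^2+60w+100) + (38w^2−380w+950)
  4w^3−36w^2+60w+100 = ((2/19)w+2/19)(38w^2−380w+950) + (0)
Last nonzero remainder: 38w^2−380w+950. Dividing through by 38 gives the monic gcd w^2−10w+25.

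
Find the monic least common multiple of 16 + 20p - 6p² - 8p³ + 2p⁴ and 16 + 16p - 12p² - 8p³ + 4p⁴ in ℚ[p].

-16 - 12p + 16p² + 5p³ - 6p⁴ + p⁵

Euclidean algorithm in ℚ[p]:
  2p⁴ - 8p³ - 6p² + 20p + 16 = (1/2)(4p⁴ - 8p³ - 12p² + 16p + 16) + (-4p³ + 12p + 8)
  4p⁴ - 8p³ - 12p² + 16p + 16 = (-p + 2)(-4p³ + 12p + 8) + (0)
Last nonzero remainder: -4p³ + 12p + 8. Dividing through by -4 gives the monic gcd p³ - 3p - 2.
Then lcm(f, g) = f·g / gcd(f, g); expanding and making the result monic gives the answer.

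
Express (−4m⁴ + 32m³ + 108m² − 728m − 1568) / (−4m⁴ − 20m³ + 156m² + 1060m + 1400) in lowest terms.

(m² − 3m − 28)/(m² + 10m + 25)

By polynomial division,
  −4m⁴ + 32m³ + 108m² − 728m − 1568 = (−4m⁴ − 20m³ + 156m² + 1060m + 1400) + (52m³ − 48m² − 1788m − 2968)
  −4m⁴ − 20m³ + 156m² + 1060m + 1400 = (−(1/13)m − 77/169)(52m³ − 48m² − 1788m − 2968) + (−(576/169)m² + (2880/169)m + 8064/169)
  52m³ − 48m² − 1788m − 2968 = (−(2197/144)m − 8957/144)(−(576/169)m² + (2880/169)m + 8064/169) + (0)
Last nonzero remainder: −(576/169)m² + (2880/169)m + 8064/169. Dividing through by −576/169 gives the monic gcd m² − 5m − 14.
Cancel m² − 5m − 14 from numerator and denominator to get the reduced form.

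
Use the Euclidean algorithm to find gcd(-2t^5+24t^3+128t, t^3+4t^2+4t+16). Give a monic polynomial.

Euclidean algorithm in ℚ[t]:
  -2t^5+24t^3+128t = (-2t^2+8t)(t^3+4t^2+4t+16) + (0)
The last nonzero remainder t^3+4t^2+4t+16 is already monic.

t^3+4t^2+4t+16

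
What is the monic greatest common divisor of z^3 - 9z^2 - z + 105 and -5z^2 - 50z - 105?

z + 3

Apply the Euclidean algorithm:
  z^3 - 9z^2 - z + 105 = (-(1/5)z + 19/5)(-5z^2 - 50z - 105) + (168z + 504)
  -5z^2 - 50z - 105 = (-(5/168)z - 5/24)(168z + 504) + (0)
Last nonzero remainder: 168z + 504. Dividing through by 168 gives the monic gcd z + 3.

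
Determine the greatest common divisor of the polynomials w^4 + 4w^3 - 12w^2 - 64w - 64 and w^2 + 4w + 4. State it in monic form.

Repeated division with remainder:
  w^4 + 4w^3 - 12w^2 - 64w - 64 = (w^2 - 16)(w^2 + 4w + 4) + (0)
The last nonzero remainder w^2 + 4w + 4 is already monic.

w^2 + 4w + 4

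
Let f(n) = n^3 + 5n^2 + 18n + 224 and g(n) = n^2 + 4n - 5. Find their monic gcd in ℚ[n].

1

Euclidean algorithm in ℚ[n]:
  n^3 + 5n^2 + 18n + 224 = (n + 1)(n^2 + 4n - 5) + (19n + 229)
  n^2 + 4n - 5 = ((1/19)n - 153/361)(19n + 229) + (33232/361)
  19n + 229 = ((6859/33232)n + 82669/33232)(33232/361) + (0)
The last nonzero remainder is the constant 33232/361, so the polynomials are coprime and gcd = 1.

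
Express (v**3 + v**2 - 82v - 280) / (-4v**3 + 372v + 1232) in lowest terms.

Euclidean algorithm in ℚ[v]:
  v**3 + v**2 - 82v - 280 = (-1/4)(-4v**3 + 372v + 1232) + (v**2 + 11v + 28)
  -4v**3 + 372v + 1232 = (-4v + 44)(v**2 + 11v + 28) + (0)
The last nonzero remainder v**2 + 11v + 28 is already monic.
Cancel v**2 + 11v + 28 from numerator and denominator to get the reduced form.

(-v + 10)/(4v - 44)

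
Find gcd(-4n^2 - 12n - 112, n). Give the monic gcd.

Apply the Euclidean algorithm:
  -4n^2 - 12n - 112 = (-4n - 12)(n) + (-112)
  n = (-(1/112)n)(-112) + (0)
The last nonzero remainder is the constant -112, so the polynomials are coprime and gcd = 1.

1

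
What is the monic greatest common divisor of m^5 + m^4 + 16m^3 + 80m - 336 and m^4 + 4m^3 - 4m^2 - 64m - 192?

m^2 + 4m + 12

Repeated division with remainder:
  m^5 + m^4 + 16m^3 + 80m - 336 = (m - 3)(m^4 + 4m^3 - 4m^2 - 64m - 192) + (32m^3 + 52m^2 + 80m - 912)
  m^4 + 4m^3 - 4m^2 - 64m - 192 = ((1/32)m + 19/256)(32m^3 + 52m^2 + 80m - 912) + (-(663/64)m^2 - (663/16)m - 1989/16)
  32m^3 + 52m^2 + 80m - 912 = (-(2048/663)m + 4864/663)(-(663/64)m^2 - (663/16)m - 1989/16) + (0)
Last nonzero remainder: -(663/64)m^2 - (663/16)m - 1989/16. Dividing through by -663/64 gives the monic gcd m^2 + 4m + 12.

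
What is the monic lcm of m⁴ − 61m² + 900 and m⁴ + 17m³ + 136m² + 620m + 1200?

m⁶ + 6m⁵ − 21m⁴ − 366m³ − 1540m² + 5400m + 36000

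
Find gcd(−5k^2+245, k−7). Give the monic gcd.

Euclidean algorithm in ℚ[k]:
  −5k^2+245 = (−5k−35)(k−7) + (0)
The last nonzero remainder k−7 is already monic.

k−7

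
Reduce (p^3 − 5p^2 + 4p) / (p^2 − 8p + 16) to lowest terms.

(p^2 − p)/(p − 4)

Repeated division with remainder:
  p^3 − 5p^2 + 4p = (p + 3)(p^2 − 8p + 16) + (12p − 48)
  p^2 − 8p + 16 = ((1/12)p − 1/3)(12p − 48) + (0)
Last nonzero remainder: 12p − 48. Dividing through by 12 gives the monic gcd p − 4.
Cancel p − 4 from numerator and denominator to get the reduced form.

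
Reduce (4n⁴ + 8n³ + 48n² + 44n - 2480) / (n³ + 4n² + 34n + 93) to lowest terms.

Euclidean algorithm in ℚ[n]:
  4n⁴ + 8n³ + 48n² + 44n - 2480 = (4n - 8)(n³ + 4n² + 34n + 93) + (-56n² - 56n - 1736)
  n³ + 4n² + 34n + 93 = (-(1/56)n - 3/56)(-56n² - 56n - 1736) + (0)
Last nonzero remainder: -56n² - 56n - 1736. Dividing through by -56 gives the monic gcd n² + n + 31.
Cancel n² + n + 31 from numerator and denominator to get the reduced form.

(4n² + 4n - 80)/(n + 3)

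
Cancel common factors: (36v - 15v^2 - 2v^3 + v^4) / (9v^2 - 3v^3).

(12 - v - v^2)/(3v)

By polynomial division,
  v^4 - 2v^3 - 15v^2 + 36v = (-(1/3)v - 1/3)(-3v^3 + 9v^2) + (-12v^2 + 36v)
  -3v^3 + 9v^2 = ((1/4)v)(-12v^2 + 36v) + (0)
Last nonzero remainder: -12v^2 + 36v. Dividing through by -12 gives the monic gcd v^2 - 3v.
Cancel v^2 - 3v from numerator and denominator to get the reduced form.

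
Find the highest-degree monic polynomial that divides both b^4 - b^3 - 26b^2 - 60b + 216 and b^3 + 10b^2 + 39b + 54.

b^2 + 7b + 18

Repeated division with remainder:
  b^4 - b^3 - 26b^2 - 60b + 216 = (b - 11)(b^3 + 10b^2 + 39b + 54) + (45b^2 + 315b + 810)
  b^3 + 10b^2 + 39b + 54 = ((1/45)b + 1/15)(45b^2 + 315b + 810) + (0)
Last nonzero remainder: 45b^2 + 315b + 810. Dividing through by 45 gives the monic gcd b^2 + 7b + 18.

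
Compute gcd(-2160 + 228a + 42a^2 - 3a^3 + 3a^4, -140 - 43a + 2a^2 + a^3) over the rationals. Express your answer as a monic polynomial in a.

5 + a

By polynomial division,
  3a^4 - 3a^3 + 42a^2 + 228a - 2160 = (3a - 9)(a^3 + 2a^2 - 43a - 140) + (189a^2 + 261a - 3420)
  a^3 + 2a^2 - 43a - 140 = ((1/189)a + 13/3969)(189a^2 + 261a - 3420) + (-(11360/441)a - 56800/441)
  189a^2 + 261a - 3420 = (-(83349/11360)a + 75411/2840)(-(11360/441)a - 56800/441) + (0)
Last nonzero remainder: -(11360/441)a - 56800/441. Dividing through by -11360/441 gives the monic gcd a + 5.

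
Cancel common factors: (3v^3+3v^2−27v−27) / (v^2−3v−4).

(3v^2−27)/(v−4)

Repeated division with remainder:
  3v^3+3v^2−27v−27 = (3v+12)(v^2−3v−4) + (21v+21)
  v^2−3v−4 = ((1/21)v−4/21)(21v+21) + (0)
Last nonzero remainder: 21v+21. Dividing through by 21 gives the monic gcd v+1.
Cancel v+1 from numerator and denominator to get the reduced form.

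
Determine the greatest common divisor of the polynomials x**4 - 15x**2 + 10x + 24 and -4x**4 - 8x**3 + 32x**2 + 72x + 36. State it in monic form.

x**2 - 2x - 3

Apply the Euclidean algorithm:
  x**4 - 15x**2 + 10x + 24 = (-1/4)(-4x**4 - 8x**3 + 32x**2 + 72x + 36) + (-2x**3 - 7x**2 + 28x + 33)
  -4x**4 - 8x**3 + 32x**2 + 72x + 36 = (2x - 3)(-2x**3 - 7x**2 + 28x + 33) + (-45x**2 + 90x + 135)
  -2x**3 - 7x**2 + 28x + 33 = ((2/45)x + 11/45)(-45x**2 + 90x + 135) + (0)
Last nonzero remainder: -45x**2 + 90x + 135. Dividing through by -45 gives the monic gcd x**2 - 2x - 3.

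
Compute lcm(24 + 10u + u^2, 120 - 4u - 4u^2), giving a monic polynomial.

-120 - 26u + 5u^2 + u^3

By polynomial division,
  u^2 + 10u + 24 = (-1/4)(-4u^2 - 4u + 120) + (9u + 54)
  -4u^2 - 4u + 120 = (-(4/9)u + 20/9)(9u + 54) + (0)
Last nonzero remainder: 9u + 54. Dividing through by 9 gives the monic gcd u + 6.
Then lcm(f, g) = f·g / gcd(f, g); expanding and making the result monic gives the answer.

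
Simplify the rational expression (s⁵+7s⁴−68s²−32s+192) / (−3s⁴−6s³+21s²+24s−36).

(−s³−6s²+32)/(3s²+3s−6)

Euclidean algorithm in ℚ[s]:
  s⁵+7s⁴−68s²−32s+192 = (−(1/3)s−5/3)(−3s⁴−6s³+21s²+24s−36) + (−3s³−25s²−4s+132)
  −3s⁴−6s³+21s²+24s−36 = (s−19/3)(−3s³−25s²−4s+132) + (−(400/3)s²−(400/3)s+800)
  −3s³−25s²−4s+132 = ((9/400)s+33/200)(−(400/3)s²−(400/3)s+800) + (0)
Last nonzero remainder: −(400/3)s²−(400/3)s+800. Dividing through by −400/3 gives the monic gcd s²+s−6.
Cancel s²+s−6 from numerator and denominator to get the reduced form.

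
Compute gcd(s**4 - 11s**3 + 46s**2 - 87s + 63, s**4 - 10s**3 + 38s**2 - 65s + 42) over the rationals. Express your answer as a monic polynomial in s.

Repeated division with remainder:
  s**4 - 11s**3 + 46s**2 - 87s + 63 = (s**4 - 10s**3 + 38s**2 - 65s + 42) + (-s**3 + 8s**2 - 22s + 21)
  s**4 - 10s**3 + 38s**2 - 65s + 42 = (-s + 2)(-s**3 + 8s**2 - 22s + 21) + (0)
Last nonzero remainder: -s**3 + 8s**2 - 22s + 21. Dividing through by -1 gives the monic gcd s**3 - 8s**2 + 22s - 21.

s**3 - 8s**2 + 22s - 21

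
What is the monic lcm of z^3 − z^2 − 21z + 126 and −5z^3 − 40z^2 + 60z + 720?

z^5 + z^4 − 47z^3 + 108z^2 + 756z − 3024

Apply the Euclidean algorithm:
  z^3 − z^2 − 21z + 126 = (−1/5)(−5z^3 − 40z^2 + 60z + 720) + (−9z^2 − 9z + 270)
  −5z^3 − 40z^2 + 60z + 720 = ((5/9)z + 35/9)(−9z^2 − 9z + 270) + (−55z − 330)
  −9z^2 − 9z + 270 = ((9/55)z − 9/11)(−55z − 330) + (0)
Last nonzero remainder: −55z − 330. Dividing through by −55 gives the monic gcd z + 6.
Then lcm(f, g) = f·g / gcd(f, g); expanding and making the result monic gives the answer.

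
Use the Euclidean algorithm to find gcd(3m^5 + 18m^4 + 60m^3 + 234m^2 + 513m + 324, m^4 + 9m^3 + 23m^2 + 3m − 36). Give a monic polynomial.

m^2 + 6m + 9

By polynomial division,
  3m^5 + 18m^4 + 60m^3 + 234m^2 + 513m + 324 = (3m − 9)(m^4 + 9m^3 + 23m^2 + 3m − 36) + (72m^3 + 432m^2 + 648m)
  m^4 + 9m^3 + 23m^2 + 3m − 36 = ((1/72)m + 1/24)(72m^3 + 432m^2 + 648m) + (−4m^2 − 24m − 36)
  72m^3 + 432m^2 + 648m = (−18m)(−4m^2 − 24m − 36) + (0)
Last nonzero remainder: −4m^2 − 24m − 36. Dividing through by −4 gives the monic gcd m^2 + 6m + 9.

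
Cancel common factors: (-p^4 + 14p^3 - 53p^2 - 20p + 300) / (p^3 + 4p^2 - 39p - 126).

(-p^3 + 8p^2 - 5p - 50)/(p^2 + 10p + 21)

Repeated division with remainder:
  -p^4 + 14p^3 - 53p^2 - 20p + 300 = (-p + 18)(p^3 + 4p^2 - 39p - 126) + (-164p^2 + 556p + 2568)
  p^3 + 4p^2 - 39p - 126 = (-(1/164)p - 303/6724)(-164p^2 + 556p + 2568) + ((2880/1681)p - 17280/1681)
  -164p^2 + 556p + 2568 = (-(68921/720)p - 179867/720)((2880/1681)p - 17280/1681) + (0)
Last nonzero remainder: (2880/1681)p - 17280/1681. Dividing through by 2880/1681 gives the monic gcd p - 6.
Cancel p - 6 from numerator and denominator to get the reduced form.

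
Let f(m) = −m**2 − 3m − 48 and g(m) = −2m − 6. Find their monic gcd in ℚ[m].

1

Repeated division with remainder:
  −m**2 − 3m − 48 = ((1/2)m)(−2m − 6) + (−48)
  −2m − 6 = ((1/24)m + 1/8)(−48) + (0)
The last nonzero remainder is the constant −48, so the polynomials are coprime and gcd = 1.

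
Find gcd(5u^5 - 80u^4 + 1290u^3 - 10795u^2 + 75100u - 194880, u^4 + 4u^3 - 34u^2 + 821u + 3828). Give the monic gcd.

u^2 - 11u + 87

Repeated division with remainder:
  5u^5 - 80u^4 + 1290u^3 - 10795u^2 + 75100u - 194880 = (5u - 100)(u^4 + 4u^3 - 34u^2 + 821u + 3828) + (1860u^3 - 18300u^2 + 138060u + 187920)
  u^4 + 4u^3 - 34u^2 + 821u + 3828 = ((1/1860)u + 143/19220)(1860u^3 - 18300u^2 + 138060u + 187920) + ((26840/961)u^2 - (295240/961)u + 2335080/961)
  1860u^3 - 18300u^2 + 138060u + 187920 = ((89373/1342)u + 51894/671)((26840/961)u^2 - (295240/961)u + 2335080/961) + (0)
Last nonzero remainder: (26840/961)u^2 - (295240/961)u + 2335080/961. Dividing through by 26840/961 gives the monic gcd u^2 - 11u + 87.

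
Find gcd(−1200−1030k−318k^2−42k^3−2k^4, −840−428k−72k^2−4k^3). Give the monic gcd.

Repeated division with remainder:
  −2k^4−42k^3−318k^2−1030k−1200 = ((1/2)k+3/2)(−4k^3−72k^2−428k−840) + (4k^2+32k+60)
  −4k^3−72k^2−428k−840 = (−k−10)(4k^2+32k+60) + (−48k−240)
  4k^2+32k+60 = (−(1/12)k−1/4)(−48k−240) + (0)
Last nonzero remainder: −48k−240. Dividing through by −48 gives the monic gcd k+5.

5+k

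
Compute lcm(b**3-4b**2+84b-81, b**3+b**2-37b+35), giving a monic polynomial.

Repeated division with remainder:
  b**3-4b**2+84b-81 = (b**3+b**2-37b+35) + (-5b**2+121b-116)
  b**3+b**2-37b+35 = (-(1/5)b-126/25)(-5b**2+121b-116) + ((13741/25)b-13741/25)
  -5b**2+121b-116 = (-(125/13741)b+2900/13741)((13741/25)b-13741/25) + (0)
Last nonzero remainder: (13741/25)b-13741/25. Dividing through by 13741/25 gives the monic gcd b-1.
Then lcm(f, g) = f·g / gcd(f, g); expanding and making the result monic gives the answer.

b**5-2b**4+41b**3+227b**2-3102b+2835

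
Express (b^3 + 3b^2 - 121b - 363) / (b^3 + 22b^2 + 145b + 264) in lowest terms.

(b - 11)/(b + 8)

By polynomial division,
  b^3 + 3b^2 - 121b - 363 = (b^3 + 22b^2 + 145b + 264) + (-19b^2 - 266b - 627)
  b^3 + 22b^2 + 145b + 264 = (-(1/19)b - 8/19)(-19b^2 - 266b - 627) + (0)
Last nonzero remainder: -19b^2 - 266b - 627. Dividing through by -19 gives the monic gcd b^2 + 14b + 33.
Cancel b^2 + 14b + 33 from numerator and denominator to get the reduced form.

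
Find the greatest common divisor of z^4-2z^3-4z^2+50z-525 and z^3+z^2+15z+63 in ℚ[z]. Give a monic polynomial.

z^2-2z+21

Euclidean algorithm in ℚ[z]:
  z^4-2z^3-4z^2+50z-525 = (z-3)(z^3+z^2+15z+63) + (-16z^2+32z-336)
  z^3+z^2+15z+63 = (-(1/16)z-3/16)(-16z^2+32z-336) + (0)
Last nonzero remainder: -16z^2+32z-336. Dividing through by -16 gives the monic gcd z^2-2z+21.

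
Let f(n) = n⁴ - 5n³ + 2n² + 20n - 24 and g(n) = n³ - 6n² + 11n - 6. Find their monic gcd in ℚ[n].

n² - 5n + 6

By polynomial division,
  n⁴ - 5n³ + 2n² + 20n - 24 = (n + 1)(n³ - 6n² + 11n - 6) + (-3n² + 15n - 18)
  n³ - 6n² + 11n - 6 = (-(1/3)n + 1/3)(-3n² + 15n - 18) + (0)
Last nonzero remainder: -3n² + 15n - 18. Dividing through by -3 gives the monic gcd n² - 5n + 6.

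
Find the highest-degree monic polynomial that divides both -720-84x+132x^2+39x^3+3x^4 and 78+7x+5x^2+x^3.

6+x

Euclidean algorithm in ℚ[x]:
  3x^4+39x^3+132x^2-84x-720 = (3x+24)(x^3+5x^2+7x+78) + (-9x^2-486x-2592)
  x^3+5x^2+7x+78 = (-(1/9)x+49/9)(-9x^2-486x-2592) + (2365x+14190)
  -9x^2-486x-2592 = (-(9/2365)x-432/2365)(2365x+14190) + (0)
Last nonzero remainder: 2365x+14190. Dividing through by 2365 gives the monic gcd x+6.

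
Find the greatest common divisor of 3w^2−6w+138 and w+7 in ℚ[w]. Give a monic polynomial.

Euclidean algorithm in ℚ[w]:
  3w^2−6w+138 = (3w−27)(w+7) + (327)
  w+7 = ((1/327)w+7/327)(327) + (0)
The last nonzero remainder is the constant 327, so the polynomials are coprime and gcd = 1.

1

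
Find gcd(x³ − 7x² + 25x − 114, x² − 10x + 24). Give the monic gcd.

By polynomial division,
  x³ − 7x² + 25x − 114 = (x + 3)(x² − 10x + 24) + (31x − 186)
  x² − 10x + 24 = ((1/31)x − 4/31)(31x − 186) + (0)
Last nonzero remainder: 31x − 186. Dividing through by 31 gives the monic gcd x − 6.

x − 6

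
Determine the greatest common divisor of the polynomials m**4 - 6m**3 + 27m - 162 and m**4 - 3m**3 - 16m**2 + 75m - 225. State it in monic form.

Euclidean algorithm in ℚ[m]:
  m**4 - 6m**3 + 27m - 162 = (m**4 - 3m**3 - 16m**2 + 75m - 225) + (-3m**3 + 16m**2 - 48m + 63)
  m**4 - 3m**3 - 16m**2 + 75m - 225 = (-(1/3)m - 7/9)(-3m**3 + 16m**2 - 48m + 63) + (-(176/9)m**2 + (176/3)m - 176)
  -3m**3 + 16m**2 - 48m + 63 = ((27/176)m - 63/176)(-(176/9)m**2 + (176/3)m - 176) + (0)
Last nonzero remainder: -(176/9)m**2 + (176/3)m - 176. Dividing through by -176/9 gives the monic gcd m**2 - 3m + 9.

m**2 - 3m + 9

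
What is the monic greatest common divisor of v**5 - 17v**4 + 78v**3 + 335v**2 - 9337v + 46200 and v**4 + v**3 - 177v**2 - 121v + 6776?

v**3 - 10v**2 - 67v + 616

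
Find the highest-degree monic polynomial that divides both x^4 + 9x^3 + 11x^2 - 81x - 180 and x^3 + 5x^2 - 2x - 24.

x^2 + 7x + 12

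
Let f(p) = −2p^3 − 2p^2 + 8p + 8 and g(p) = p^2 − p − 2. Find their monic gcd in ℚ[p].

p^2 − p − 2

By polynomial division,
  −2p^3 − 2p^2 + 8p + 8 = (−2p − 4)(p^2 − p − 2) + (0)
The last nonzero remainder p^2 − p − 2 is already monic.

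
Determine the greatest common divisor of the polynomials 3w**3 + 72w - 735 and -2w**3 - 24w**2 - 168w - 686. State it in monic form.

w**2 + 5w + 49

By polynomial division,
  3w**3 + 72w - 735 = (-3/2)(-2w**3 - 24w**2 - 168w - 686) + (-36w**2 - 180w - 1764)
  -2w**3 - 24w**2 - 168w - 686 = ((1/18)w + 7/18)(-36w**2 - 180w - 1764) + (0)
Last nonzero remainder: -36w**2 - 180w - 1764. Dividing through by -36 gives the monic gcd w**2 + 5w + 49.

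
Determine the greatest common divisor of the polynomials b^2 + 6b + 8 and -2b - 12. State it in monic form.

Euclidean algorithm in ℚ[b]:
  b^2 + 6b + 8 = (-(1/2)b)(-2b - 12) + (8)
  -2b - 12 = (-(1/4)b - 3/2)(8) + (0)
The last nonzero remainder is the constant 8, so the polynomials are coprime and gcd = 1.

1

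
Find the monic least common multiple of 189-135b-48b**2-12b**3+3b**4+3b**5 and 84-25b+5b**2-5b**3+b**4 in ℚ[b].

-252+243b+19b**2-8b**4-3b**5+b**6

Euclidean algorithm in ℚ[b]:
  3b**5+3b**4-12b**3-48b**2-135b+189 = (3b+18)(b**4-5b**3+5b**2-25b+84) + (63b**3-63b**2+63b-1323)
  b**4-5b**3+5b**2-25b+84 = ((1/63)b-4/63)(63b**3-63b**2+63b-1323) + (0)
Last nonzero remainder: 63b**3-63b**2+63b-1323. Dividing through by 63 gives the monic gcd b**3-b**2+b-21.
Then lcm(f, g) = f·g / gcd(f, g); expanding and making the result monic gives the answer.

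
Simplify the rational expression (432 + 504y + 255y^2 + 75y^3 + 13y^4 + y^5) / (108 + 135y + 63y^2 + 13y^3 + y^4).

By polynomial division,
  y^5 + 13y^4 + 75y^3 + 255y^2 + 504y + 432 = (y)(y^4 + 13y^3 + 63y^2 + 135y + 108) + (12y^3 + 120y^2 + 396y + 432)
  y^4 + 13y^3 + 63y^2 + 135y + 108 = ((1/12)y + 1/4)(12y^3 + 120y^2 + 396y + 432) + (0)
Last nonzero remainder: 12y^3 + 120y^2 + 396y + 432. Dividing through by 12 gives the monic gcd y^3 + 10y^2 + 33y + 36.
Cancel y^3 + 10y^2 + 33y + 36 from numerator and denominator to get the reduced form.

(12 + 3y + y^2)/(3 + y)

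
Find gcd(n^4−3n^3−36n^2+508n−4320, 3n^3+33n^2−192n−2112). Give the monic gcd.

n−8

Euclidean algorithm in ℚ[n]:
  n^4−3n^3−36n^2+508n−4320 = ((1/3)n−14/3)(3n^3+33n^2−192n−2112) + (182n^2+316n−14176)
  3n^3+33n^2−192n−2112 = ((3/182)n+2529/16562)(182n^2+316n−14176) + (−(54510/8281)n+436080/8281)
  182n^2+316n−14176 = (−(753571/27255)n−7336966/27255)(−(54510/8281)n+436080/8281) + (0)
Last nonzero remainder: −(54510/8281)n+436080/8281. Dividing through by −54510/8281 gives the monic gcd n−8.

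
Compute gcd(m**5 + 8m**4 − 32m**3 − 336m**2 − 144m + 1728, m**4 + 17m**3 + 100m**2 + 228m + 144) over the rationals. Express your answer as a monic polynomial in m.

m**3 + 16m**2 + 84m + 144

Repeated division with remainder:
  m**5 + 8m**4 − 32m**3 − 336m**2 − 144m + 1728 = (m − 9)(m**4 + 17m**3 + 100m**2 + 228m + 144) + (21m**3 + 336m**2 + 1764m + 3024)
  m**4 + 17m**3 + 100m**2 + 228m + 144 = ((1/21)m + 1/21)(21m**3 + 336m**2 + 1764m + 3024) + (0)
Last nonzero remainder: 21m**3 + 336m**2 + 1764m + 3024. Dividing through by 21 gives the monic gcd m**3 + 16m**2 + 84m + 144.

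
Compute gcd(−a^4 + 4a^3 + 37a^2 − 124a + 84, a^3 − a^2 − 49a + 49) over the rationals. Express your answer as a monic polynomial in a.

Repeated division with remainder:
  −a^4 + 4a^3 + 37a^2 − 124a + 84 = (−a + 3)(a^3 − a^2 − 49a + 49) + (−9a^2 + 72a − 63)
  a^3 − a^2 − 49a + 49 = (−(1/9)a − 7/9)(−9a^2 + 72a − 63) + (0)
Last nonzero remainder: −9a^2 + 72a − 63. Dividing through by −9 gives the monic gcd a^2 − 8a + 7.

a^2 − 8a + 7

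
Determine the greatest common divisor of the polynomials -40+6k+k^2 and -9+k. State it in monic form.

1

Repeated division with remainder:
  k^2+6k-40 = (k+15)(k-9) + (95)
  k-9 = ((1/95)k-9/95)(95) + (0)
The last nonzero remainder is the constant 95, so the polynomials are coprime and gcd = 1.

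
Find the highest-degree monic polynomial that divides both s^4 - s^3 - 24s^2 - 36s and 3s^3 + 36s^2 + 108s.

Repeated division with remainder:
  s^4 - s^3 - 24s^2 - 36s = ((1/3)s - 13/3)(3s^3 + 36s^2 + 108s) + (96s^2 + 432s)
  3s^3 + 36s^2 + 108s = ((1/32)s + 15/64)(96s^2 + 432s) + ((27/4)s)
  96s^2 + 432s = ((128/9)s + 64)((27/4)s) + (0)
Last nonzero remainder: (27/4)s. Dividing through by 27/4 gives the monic gcd s.

s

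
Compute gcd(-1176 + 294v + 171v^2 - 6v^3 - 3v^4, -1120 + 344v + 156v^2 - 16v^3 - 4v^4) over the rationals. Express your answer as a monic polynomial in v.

-56 + 6v + 9v^2 + v^3

Euclidean algorithm in ℚ[v]:
  -3v^4 - 6v^3 + 171v^2 + 294v - 1176 = (3/4)(-4v^4 - 16v^3 + 156v^2 + 344v - 1120) + (6v^3 + 54v^2 + 36v - 336)
  -4v^4 - 16v^3 + 156v^2 + 344v - 1120 = (-(2/3)v + 10/3)(6v^3 + 54v^2 + 36v - 336) + (0)
Last nonzero remainder: 6v^3 + 54v^2 + 36v - 336. Dividing through by 6 gives the monic gcd v^3 + 9v^2 + 6v - 56.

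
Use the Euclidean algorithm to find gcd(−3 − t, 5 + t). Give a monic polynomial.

1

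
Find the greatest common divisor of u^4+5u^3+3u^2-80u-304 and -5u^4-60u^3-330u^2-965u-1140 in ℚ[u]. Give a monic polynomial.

u^3+9u^2+39u+76

By polynomial division,
  u^4+5u^3+3u^2-80u-304 = (-1/5)(-5u^4-60u^3-330u^2-965u-1140) + (-7u^3-63u^2-273u-532)
  -5u^4-60u^3-330u^2-965u-1140 = ((5/7)u+15/7)(-7u^3-63u^2-273u-532) + (0)
Last nonzero remainder: -7u^3-63u^2-273u-532. Dividing through by -7 gives the monic gcd u^3+9u^2+39u+76.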